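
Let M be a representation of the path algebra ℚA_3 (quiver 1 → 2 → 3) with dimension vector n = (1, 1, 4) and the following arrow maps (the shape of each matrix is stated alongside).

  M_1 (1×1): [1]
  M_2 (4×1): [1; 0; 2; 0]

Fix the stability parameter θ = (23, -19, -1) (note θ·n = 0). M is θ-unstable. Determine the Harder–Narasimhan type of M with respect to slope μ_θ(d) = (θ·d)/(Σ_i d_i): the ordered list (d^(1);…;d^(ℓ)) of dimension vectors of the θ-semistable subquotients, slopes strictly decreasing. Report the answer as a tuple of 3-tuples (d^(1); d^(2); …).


Via rank(M_{q-1}∘⋯∘M_p): M ≅ I[1,3], I[3,3]^3.
μ_θ-semistable layers: μ^(1)=1; μ^(2)=-1

((1, 1, 1); (0, 0, 3))


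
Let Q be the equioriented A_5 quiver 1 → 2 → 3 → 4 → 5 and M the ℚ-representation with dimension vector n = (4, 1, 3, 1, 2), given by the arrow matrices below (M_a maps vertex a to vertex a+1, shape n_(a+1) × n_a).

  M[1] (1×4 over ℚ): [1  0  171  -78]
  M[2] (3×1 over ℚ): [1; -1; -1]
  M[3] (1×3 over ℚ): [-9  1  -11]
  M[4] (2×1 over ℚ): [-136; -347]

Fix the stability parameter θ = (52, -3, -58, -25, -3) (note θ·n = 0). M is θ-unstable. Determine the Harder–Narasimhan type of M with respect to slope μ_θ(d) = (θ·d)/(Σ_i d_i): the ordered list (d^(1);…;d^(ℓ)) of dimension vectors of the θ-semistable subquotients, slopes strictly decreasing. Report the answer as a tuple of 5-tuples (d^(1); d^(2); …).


Barcode: M ≅ I[1,1]^3, I[1,5], I[3,3]^2, I[5,5]. HN layers by μ_θ (4 steps, strictly decreasing):
  μ^(1)=52; μ^(2)=-3; μ^(3)=-17/2; μ^(4)=-58

((3, 0, 0, 0, 0); (0, 0, 0, 0, 2); (1, 1, 1, 1, 0); (0, 0, 2, 0, 0))


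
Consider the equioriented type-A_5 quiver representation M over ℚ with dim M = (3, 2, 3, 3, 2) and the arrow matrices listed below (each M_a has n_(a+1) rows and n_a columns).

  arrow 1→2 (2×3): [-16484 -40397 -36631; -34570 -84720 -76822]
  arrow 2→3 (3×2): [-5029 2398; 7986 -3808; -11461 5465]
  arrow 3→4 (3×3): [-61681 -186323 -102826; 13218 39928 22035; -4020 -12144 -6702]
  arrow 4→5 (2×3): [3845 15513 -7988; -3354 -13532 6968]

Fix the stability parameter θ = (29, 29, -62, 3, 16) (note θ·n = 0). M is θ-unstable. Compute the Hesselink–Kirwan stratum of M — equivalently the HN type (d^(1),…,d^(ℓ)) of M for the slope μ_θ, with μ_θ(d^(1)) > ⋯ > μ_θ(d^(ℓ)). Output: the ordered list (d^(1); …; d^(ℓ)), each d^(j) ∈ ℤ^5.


Via rank(M_{q-1}∘⋯∘M_p): M ≅ I[1,1], I[1,5]^2, I[3,3], I[4,4].
μ_θ-semistable layers: μ^(1)=29; μ^(2)=16; μ^(3)=3; μ^(4)=-4/3; μ^(5)=-62

((1, 0, 0, 0, 0); (0, 0, 0, 0, 2); (0, 0, 0, 3, 0); (2, 2, 2, 0, 0); (0, 0, 1, 0, 0))


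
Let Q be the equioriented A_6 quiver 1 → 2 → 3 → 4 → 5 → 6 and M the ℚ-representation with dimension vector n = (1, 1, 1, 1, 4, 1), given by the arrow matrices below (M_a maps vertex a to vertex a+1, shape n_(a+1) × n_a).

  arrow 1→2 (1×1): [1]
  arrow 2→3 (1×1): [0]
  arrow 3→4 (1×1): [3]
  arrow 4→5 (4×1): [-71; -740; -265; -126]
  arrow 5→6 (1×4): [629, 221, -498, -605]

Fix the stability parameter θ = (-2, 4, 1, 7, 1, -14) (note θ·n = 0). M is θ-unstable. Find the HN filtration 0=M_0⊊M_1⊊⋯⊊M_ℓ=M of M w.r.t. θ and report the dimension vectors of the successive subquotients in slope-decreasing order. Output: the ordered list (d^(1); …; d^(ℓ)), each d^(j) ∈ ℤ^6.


Interval decomposition of M: I[1,2], I[3,6], I[5,5]^3.
HN type (ℓ=4): μ^(1)=4; μ^(2)=1; μ^(3)=-5/4; μ^(4)=-2

((0, 1, 0, 0, 0, 0); (0, 0, 0, 0, 3, 0); (0, 0, 1, 1, 1, 1); (1, 0, 0, 0, 0, 0))


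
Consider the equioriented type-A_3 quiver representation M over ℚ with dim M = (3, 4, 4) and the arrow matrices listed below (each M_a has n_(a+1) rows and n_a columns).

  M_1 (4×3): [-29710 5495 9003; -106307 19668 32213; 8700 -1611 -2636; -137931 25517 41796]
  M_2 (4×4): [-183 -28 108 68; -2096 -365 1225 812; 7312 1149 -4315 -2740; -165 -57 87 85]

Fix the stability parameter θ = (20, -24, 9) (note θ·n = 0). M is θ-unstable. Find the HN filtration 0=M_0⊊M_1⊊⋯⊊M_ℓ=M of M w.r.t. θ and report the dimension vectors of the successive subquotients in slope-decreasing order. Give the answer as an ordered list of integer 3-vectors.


Barcode: M ≅ I[1,3]^3, I[2,3]. HN layers by μ_θ (3 steps, strictly decreasing):
  μ^(1)=9; μ^(2)=-2; μ^(3)=-24

((0, 0, 4); (3, 3, 0); (0, 1, 0))


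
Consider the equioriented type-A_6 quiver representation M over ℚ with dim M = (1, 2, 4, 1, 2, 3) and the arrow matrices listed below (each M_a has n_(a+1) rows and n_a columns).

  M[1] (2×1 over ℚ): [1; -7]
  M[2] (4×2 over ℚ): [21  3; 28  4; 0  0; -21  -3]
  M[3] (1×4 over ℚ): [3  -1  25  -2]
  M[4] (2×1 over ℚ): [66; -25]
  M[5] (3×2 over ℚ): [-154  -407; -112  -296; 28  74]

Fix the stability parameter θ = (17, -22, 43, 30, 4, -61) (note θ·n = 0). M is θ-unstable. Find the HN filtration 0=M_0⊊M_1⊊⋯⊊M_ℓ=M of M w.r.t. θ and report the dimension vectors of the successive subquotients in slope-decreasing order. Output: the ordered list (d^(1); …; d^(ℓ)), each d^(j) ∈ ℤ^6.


Barcode: M ≅ I[1,2], I[2,6], I[3,3]^3, I[5,5], I[6,6]^2. HN layers by μ_θ (5 steps, strictly decreasing):
  μ^(1)=43; μ^(2)=4; μ^(3)=-5/2; μ^(4)=-22; μ^(5)=-61

((0, 0, 3, 0, 0, 0); (0, 0, 1, 1, 2, 1); (1, 1, 0, 0, 0, 0); (0, 1, 0, 0, 0, 0); (0, 0, 0, 0, 0, 2))


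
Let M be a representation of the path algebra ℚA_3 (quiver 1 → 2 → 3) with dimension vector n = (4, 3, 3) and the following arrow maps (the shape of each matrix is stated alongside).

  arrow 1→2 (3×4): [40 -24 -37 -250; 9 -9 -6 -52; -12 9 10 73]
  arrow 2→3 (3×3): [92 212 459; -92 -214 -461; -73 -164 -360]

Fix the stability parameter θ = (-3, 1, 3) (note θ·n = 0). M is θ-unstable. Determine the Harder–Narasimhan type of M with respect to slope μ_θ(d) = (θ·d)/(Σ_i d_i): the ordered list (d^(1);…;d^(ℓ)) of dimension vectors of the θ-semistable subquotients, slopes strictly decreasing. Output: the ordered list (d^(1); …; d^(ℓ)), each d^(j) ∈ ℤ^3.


Interval decomposition of M: I[1,1], I[1,3]^3.
HN type (ℓ=3): μ^(1)=3; μ^(2)=1; μ^(3)=-3

((0, 0, 3); (0, 3, 0); (4, 0, 0))


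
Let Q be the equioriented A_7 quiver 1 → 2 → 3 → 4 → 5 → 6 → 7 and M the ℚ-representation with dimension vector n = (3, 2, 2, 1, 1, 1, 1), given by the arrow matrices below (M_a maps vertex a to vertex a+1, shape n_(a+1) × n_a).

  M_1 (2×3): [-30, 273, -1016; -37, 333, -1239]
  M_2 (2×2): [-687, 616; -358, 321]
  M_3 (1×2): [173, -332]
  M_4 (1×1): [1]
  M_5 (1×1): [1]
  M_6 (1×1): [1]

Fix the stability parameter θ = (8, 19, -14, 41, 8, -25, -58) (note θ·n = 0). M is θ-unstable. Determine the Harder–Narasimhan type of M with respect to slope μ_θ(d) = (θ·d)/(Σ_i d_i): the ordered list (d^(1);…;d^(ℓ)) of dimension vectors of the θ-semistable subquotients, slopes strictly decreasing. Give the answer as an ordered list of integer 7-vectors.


Via rank(M_{q-1}∘⋯∘M_p): M ≅ I[1,1], I[1,3], I[1,7].
μ_θ-semistable layers: μ^(1)=8; μ^(2)=13/3; μ^(3)=-3

((1, 0, 0, 0, 0, 0, 0); (1, 1, 1, 0, 0, 0, 0); (1, 1, 1, 1, 1, 1, 1))


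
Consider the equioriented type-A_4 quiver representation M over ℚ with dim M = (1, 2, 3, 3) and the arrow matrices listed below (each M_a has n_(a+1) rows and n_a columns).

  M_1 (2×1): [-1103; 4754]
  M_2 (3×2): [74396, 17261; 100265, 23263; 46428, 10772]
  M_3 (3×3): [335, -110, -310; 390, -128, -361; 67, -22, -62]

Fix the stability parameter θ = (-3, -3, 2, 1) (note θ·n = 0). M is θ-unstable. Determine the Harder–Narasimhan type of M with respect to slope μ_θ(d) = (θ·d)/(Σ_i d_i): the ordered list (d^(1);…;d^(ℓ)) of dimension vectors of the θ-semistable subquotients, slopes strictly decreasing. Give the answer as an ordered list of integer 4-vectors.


Via rank(M_{q-1}∘⋯∘M_p): M ≅ I[1,3], I[2,4], I[3,4], I[4,4].
μ_θ-semistable layers: μ^(1)=2; μ^(2)=3/2; μ^(3)=1; μ^(4)=-3

((0, 0, 1, 0); (0, 0, 2, 2); (0, 0, 0, 1); (1, 2, 0, 0))


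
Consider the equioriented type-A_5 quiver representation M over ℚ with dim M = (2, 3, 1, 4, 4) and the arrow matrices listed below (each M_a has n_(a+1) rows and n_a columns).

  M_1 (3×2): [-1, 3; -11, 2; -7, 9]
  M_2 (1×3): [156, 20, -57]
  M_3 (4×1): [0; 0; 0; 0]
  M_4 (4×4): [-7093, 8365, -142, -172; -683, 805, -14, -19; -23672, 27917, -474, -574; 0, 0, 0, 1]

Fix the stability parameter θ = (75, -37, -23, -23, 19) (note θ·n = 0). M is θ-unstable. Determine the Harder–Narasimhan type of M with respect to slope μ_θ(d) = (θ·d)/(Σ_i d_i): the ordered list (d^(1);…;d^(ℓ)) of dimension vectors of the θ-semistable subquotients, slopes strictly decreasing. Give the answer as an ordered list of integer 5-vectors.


Barcode: M ≅ I[1,2], I[1,3], I[2,2], I[4,5]^4. HN layers by μ_θ (4 steps, strictly decreasing):
  μ^(1)=19; μ^(2)=5; μ^(3)=-23; μ^(4)=-37

((1, 1, 0, 0, 4); (1, 1, 1, 0, 0); (0, 0, 0, 4, 0); (0, 1, 0, 0, 0))


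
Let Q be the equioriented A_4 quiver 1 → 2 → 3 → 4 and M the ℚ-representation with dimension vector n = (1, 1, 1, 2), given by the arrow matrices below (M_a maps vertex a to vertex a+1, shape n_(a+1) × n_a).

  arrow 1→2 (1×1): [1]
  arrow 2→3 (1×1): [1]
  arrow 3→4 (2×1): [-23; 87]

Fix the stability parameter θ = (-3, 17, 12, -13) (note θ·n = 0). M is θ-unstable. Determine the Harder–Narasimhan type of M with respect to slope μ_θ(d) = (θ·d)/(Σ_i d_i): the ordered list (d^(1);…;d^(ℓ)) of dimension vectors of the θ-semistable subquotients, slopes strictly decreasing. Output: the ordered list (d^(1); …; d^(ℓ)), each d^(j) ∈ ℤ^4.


Via rank(M_{q-1}∘⋯∘M_p): M ≅ I[1,4], I[4,4].
μ_θ-semistable layers: μ^(1)=16/3; μ^(2)=-3; μ^(3)=-13

((0, 1, 1, 1); (1, 0, 0, 0); (0, 0, 0, 1))


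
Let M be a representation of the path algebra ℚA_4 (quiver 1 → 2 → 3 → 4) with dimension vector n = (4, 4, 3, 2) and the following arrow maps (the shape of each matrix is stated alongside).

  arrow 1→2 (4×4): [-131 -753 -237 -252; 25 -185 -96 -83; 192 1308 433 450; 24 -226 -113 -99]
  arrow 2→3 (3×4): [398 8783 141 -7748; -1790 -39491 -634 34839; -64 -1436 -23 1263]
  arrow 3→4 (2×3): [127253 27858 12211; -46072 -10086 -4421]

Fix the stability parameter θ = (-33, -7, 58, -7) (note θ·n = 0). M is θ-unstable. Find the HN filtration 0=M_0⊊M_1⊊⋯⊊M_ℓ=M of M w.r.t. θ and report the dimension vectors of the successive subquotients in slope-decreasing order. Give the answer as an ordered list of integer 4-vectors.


Via rank(M_{q-1}∘⋯∘M_p): M ≅ I[1,2], I[1,3], I[1,4]^2.
μ_θ-semistable layers: μ^(1)=58; μ^(2)=51/2; μ^(3)=-7; μ^(4)=-33

((0, 0, 1, 0); (0, 0, 2, 2); (0, 4, 0, 0); (4, 0, 0, 0))


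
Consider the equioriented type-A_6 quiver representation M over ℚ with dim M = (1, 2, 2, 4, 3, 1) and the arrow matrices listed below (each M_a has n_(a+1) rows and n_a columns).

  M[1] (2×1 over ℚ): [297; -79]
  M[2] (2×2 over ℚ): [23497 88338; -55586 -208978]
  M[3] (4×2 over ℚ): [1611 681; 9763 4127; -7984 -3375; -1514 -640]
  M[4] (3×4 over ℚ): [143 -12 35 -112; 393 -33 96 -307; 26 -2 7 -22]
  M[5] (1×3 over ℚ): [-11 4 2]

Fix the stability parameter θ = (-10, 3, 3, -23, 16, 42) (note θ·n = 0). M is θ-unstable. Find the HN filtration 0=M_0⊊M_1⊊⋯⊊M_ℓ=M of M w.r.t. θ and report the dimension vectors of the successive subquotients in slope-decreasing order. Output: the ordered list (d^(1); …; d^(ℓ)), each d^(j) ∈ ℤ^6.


Via rank(M_{q-1}∘⋯∘M_p): M ≅ I[1,6], I[2,5], I[4,4], I[4,5].
μ_θ-semistable layers: μ^(1)=42; μ^(2)=16; μ^(3)=-17/3; μ^(4)=-10; μ^(5)=-23

((0, 0, 0, 0, 0, 1); (0, 0, 0, 0, 3, 0); (0, 2, 2, 2, 0, 0); (1, 0, 0, 0, 0, 0); (0, 0, 0, 2, 0, 0))


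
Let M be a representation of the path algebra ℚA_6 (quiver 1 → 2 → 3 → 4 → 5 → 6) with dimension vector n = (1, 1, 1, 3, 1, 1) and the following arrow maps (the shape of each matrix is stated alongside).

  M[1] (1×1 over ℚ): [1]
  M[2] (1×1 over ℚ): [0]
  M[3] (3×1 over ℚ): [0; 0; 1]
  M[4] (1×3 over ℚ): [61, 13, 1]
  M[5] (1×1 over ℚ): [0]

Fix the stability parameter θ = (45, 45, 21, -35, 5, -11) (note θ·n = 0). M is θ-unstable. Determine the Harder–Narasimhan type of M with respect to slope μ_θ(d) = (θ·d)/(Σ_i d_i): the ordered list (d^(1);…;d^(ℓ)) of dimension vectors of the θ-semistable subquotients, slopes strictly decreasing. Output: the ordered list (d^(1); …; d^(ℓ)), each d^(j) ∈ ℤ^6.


Interval decomposition of M: I[1,2], I[3,5], I[4,4]^2, I[6,6].
HN type (ℓ=5): μ^(1)=45; μ^(2)=5; μ^(3)=-7; μ^(4)=-11; μ^(5)=-35

((1, 1, 0, 0, 0, 0); (0, 0, 0, 0, 1, 0); (0, 0, 1, 1, 0, 0); (0, 0, 0, 0, 0, 1); (0, 0, 0, 2, 0, 0))


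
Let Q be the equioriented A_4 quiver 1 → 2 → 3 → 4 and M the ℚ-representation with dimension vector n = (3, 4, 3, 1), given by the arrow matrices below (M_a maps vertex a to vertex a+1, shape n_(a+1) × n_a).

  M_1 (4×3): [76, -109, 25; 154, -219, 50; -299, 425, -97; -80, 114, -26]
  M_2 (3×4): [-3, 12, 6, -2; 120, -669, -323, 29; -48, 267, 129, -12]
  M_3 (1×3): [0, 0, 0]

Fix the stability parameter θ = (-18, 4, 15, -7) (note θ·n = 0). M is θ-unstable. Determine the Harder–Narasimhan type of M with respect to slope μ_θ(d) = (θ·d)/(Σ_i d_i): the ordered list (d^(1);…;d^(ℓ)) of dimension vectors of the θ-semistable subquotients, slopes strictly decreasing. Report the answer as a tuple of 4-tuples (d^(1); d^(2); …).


Interval decomposition of M: I[1,2], I[1,3]^2, I[2,3], I[4,4].
HN type (ℓ=4): μ^(1)=15; μ^(2)=4; μ^(3)=-7; μ^(4)=-18

((0, 0, 3, 0); (0, 4, 0, 0); (0, 0, 0, 1); (3, 0, 0, 0))


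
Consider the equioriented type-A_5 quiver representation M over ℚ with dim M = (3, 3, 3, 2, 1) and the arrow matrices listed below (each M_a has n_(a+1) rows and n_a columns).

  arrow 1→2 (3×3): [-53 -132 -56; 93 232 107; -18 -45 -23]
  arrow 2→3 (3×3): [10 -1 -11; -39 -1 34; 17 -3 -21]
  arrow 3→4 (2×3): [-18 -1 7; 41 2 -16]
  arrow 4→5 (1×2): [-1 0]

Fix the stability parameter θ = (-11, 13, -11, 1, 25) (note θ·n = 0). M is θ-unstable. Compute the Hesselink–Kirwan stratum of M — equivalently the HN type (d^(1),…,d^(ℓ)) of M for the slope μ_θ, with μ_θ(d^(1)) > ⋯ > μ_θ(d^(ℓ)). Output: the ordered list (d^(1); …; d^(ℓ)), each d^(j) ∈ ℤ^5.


Via rank(M_{q-1}∘⋯∘M_p): M ≅ I[1,3], I[1,4], I[1,5].
μ_θ-semistable layers: μ^(1)=25; μ^(2)=1; μ^(3)=-11

((0, 0, 0, 0, 1); (0, 3, 3, 2, 0); (3, 0, 0, 0, 0))


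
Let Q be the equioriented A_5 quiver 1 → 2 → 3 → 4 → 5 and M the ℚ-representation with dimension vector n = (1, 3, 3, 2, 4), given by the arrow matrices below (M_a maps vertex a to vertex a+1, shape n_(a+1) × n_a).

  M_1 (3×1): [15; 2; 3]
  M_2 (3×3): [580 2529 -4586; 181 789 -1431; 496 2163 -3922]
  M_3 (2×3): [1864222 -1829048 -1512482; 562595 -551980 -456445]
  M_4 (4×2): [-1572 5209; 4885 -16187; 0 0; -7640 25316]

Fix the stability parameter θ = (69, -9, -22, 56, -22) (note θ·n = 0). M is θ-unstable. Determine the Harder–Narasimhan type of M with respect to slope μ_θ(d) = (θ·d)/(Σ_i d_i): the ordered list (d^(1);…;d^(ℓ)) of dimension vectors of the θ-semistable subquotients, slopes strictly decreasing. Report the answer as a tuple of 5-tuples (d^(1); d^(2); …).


Barcode: M ≅ I[1,2], I[2,3]^2, I[3,5], I[4,5], I[5,5]^2. HN layers by μ_θ (4 steps, strictly decreasing):
  μ^(1)=30; μ^(2)=17; μ^(3)=-31/2; μ^(4)=-22

((1, 1, 0, 0, 0); (0, 0, 0, 2, 2); (0, 2, 2, 0, 0); (0, 0, 1, 0, 2))


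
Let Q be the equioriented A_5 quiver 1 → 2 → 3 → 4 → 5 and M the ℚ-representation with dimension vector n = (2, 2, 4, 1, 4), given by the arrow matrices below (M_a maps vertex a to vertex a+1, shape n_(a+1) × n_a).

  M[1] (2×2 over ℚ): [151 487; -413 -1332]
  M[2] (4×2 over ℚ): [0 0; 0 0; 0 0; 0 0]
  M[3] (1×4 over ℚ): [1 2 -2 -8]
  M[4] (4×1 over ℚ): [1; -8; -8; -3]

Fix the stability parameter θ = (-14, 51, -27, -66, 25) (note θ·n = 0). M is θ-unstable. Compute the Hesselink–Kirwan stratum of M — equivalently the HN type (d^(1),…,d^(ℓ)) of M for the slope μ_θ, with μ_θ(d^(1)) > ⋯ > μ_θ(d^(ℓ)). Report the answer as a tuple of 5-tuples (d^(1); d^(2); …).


Via rank(M_{q-1}∘⋯∘M_p): M ≅ I[1,2]^2, I[3,3]^3, I[3,5], I[5,5]^3.
μ_θ-semistable layers: μ^(1)=51; μ^(2)=25; μ^(3)=-14; μ^(4)=-27; μ^(5)=-93/2

((0, 2, 0, 0, 0); (0, 0, 0, 0, 4); (2, 0, 0, 0, 0); (0, 0, 3, 0, 0); (0, 0, 1, 1, 0))


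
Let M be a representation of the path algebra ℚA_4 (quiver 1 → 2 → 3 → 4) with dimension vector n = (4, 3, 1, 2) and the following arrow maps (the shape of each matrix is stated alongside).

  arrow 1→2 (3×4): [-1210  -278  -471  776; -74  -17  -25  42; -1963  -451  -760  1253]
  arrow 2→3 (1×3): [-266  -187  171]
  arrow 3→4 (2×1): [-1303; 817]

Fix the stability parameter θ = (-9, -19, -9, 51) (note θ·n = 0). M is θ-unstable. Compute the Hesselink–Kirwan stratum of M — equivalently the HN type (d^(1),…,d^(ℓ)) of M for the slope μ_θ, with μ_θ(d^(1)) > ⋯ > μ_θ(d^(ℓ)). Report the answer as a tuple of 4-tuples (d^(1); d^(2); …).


Interval decomposition of M: I[1,1], I[1,2]^2, I[1,4], I[4,4].
HN type (ℓ=3): μ^(1)=51; μ^(2)=-9; μ^(3)=-14

((0, 0, 0, 2); (1, 0, 1, 0); (3, 3, 0, 0))


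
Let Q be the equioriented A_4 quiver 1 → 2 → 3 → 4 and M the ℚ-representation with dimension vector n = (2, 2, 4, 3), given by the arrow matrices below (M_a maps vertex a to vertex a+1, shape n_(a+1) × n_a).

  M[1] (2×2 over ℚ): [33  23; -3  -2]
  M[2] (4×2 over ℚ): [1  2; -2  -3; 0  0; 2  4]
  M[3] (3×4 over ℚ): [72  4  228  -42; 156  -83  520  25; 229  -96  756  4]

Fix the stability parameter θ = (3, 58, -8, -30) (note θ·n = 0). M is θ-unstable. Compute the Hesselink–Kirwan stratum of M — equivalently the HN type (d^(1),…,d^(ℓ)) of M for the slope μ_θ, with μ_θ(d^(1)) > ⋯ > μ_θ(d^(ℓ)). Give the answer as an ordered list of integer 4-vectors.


Via rank(M_{q-1}∘⋯∘M_p): M ≅ I[1,4]^2, I[3,3], I[3,4].
μ_θ-semistable layers: μ^(1)=20/3; μ^(2)=3; μ^(3)=-8; μ^(4)=-19

((0, 2, 2, 2); (2, 0, 0, 0); (0, 0, 1, 0); (0, 0, 1, 1))


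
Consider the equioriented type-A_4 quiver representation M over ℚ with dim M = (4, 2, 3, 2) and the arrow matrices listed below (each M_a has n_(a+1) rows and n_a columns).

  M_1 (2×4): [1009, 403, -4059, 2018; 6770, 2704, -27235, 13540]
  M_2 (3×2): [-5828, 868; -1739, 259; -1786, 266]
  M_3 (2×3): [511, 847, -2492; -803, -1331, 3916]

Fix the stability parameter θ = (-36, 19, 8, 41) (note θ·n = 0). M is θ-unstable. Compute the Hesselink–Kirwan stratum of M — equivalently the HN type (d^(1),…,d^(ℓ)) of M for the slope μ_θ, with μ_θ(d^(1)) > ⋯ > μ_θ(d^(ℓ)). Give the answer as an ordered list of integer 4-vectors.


Interval decomposition of M: I[1,1]^2, I[1,2], I[1,4], I[3,3]^2, I[4,4].
HN type (ℓ=5): μ^(1)=41; μ^(2)=19; μ^(3)=27/2; μ^(4)=8; μ^(5)=-36

((0, 0, 0, 2); (0, 1, 0, 0); (0, 1, 1, 0); (0, 0, 2, 0); (4, 0, 0, 0))


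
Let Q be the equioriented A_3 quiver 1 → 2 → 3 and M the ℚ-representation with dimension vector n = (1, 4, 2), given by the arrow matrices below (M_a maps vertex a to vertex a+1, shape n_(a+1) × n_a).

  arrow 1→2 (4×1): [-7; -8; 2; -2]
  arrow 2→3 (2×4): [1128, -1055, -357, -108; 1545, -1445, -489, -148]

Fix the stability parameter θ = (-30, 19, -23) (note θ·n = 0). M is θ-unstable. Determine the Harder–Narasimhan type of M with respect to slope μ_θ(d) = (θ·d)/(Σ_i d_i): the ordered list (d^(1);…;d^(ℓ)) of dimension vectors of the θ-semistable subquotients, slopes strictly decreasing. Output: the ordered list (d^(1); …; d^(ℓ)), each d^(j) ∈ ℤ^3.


Via rank(M_{q-1}∘⋯∘M_p): M ≅ I[1,3], I[2,2]^2, I[2,3].
μ_θ-semistable layers: μ^(1)=19; μ^(2)=-2; μ^(3)=-30

((0, 2, 0); (0, 2, 2); (1, 0, 0))


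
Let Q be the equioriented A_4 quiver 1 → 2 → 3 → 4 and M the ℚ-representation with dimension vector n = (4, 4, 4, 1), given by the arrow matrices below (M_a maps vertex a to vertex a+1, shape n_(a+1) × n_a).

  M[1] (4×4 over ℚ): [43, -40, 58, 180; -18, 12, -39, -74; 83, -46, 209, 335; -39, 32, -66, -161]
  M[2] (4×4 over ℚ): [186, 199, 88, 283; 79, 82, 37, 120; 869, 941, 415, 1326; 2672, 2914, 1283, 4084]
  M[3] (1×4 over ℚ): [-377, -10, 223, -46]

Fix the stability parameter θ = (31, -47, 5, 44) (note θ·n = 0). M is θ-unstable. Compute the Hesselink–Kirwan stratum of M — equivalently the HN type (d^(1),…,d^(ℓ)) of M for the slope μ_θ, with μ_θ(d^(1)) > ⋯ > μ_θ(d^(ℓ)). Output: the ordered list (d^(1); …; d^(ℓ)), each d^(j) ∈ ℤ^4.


Via rank(M_{q-1}∘⋯∘M_p): M ≅ I[1,3]^3, I[1,4].
μ_θ-semistable layers: μ^(1)=44; μ^(2)=5; μ^(3)=-8

((0, 0, 0, 1); (0, 0, 4, 0); (4, 4, 0, 0))


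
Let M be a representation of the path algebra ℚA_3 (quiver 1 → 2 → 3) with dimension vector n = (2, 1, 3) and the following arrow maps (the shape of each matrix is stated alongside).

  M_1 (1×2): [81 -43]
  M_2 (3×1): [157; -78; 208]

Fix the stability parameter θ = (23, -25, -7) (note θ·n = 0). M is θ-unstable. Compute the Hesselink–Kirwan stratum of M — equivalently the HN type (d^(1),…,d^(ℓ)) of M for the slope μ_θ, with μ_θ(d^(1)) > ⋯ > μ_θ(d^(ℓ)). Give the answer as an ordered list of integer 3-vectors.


Interval decomposition of M: I[1,1], I[1,3], I[3,3]^2.
HN type (ℓ=3): μ^(1)=23; μ^(2)=-3; μ^(3)=-7

((1, 0, 0); (1, 1, 1); (0, 0, 2))


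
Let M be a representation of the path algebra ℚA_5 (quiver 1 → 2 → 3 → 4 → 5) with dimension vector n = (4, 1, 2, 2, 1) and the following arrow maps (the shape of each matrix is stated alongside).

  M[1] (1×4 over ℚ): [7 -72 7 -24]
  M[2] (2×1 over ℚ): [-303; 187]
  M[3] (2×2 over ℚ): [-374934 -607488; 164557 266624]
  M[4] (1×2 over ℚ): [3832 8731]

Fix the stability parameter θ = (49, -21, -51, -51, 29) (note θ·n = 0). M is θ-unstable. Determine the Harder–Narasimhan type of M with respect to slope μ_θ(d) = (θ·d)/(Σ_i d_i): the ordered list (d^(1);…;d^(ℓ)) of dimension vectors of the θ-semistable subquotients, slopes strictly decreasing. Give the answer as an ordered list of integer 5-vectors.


Via rank(M_{q-1}∘⋯∘M_p): M ≅ I[1,1]^3, I[1,5], I[3,3], I[4,4].
μ_θ-semistable layers: μ^(1)=49; μ^(2)=29; μ^(3)=-37/2; μ^(4)=-51

((3, 0, 0, 0, 0); (0, 0, 0, 0, 1); (1, 1, 1, 1, 0); (0, 0, 1, 1, 0))


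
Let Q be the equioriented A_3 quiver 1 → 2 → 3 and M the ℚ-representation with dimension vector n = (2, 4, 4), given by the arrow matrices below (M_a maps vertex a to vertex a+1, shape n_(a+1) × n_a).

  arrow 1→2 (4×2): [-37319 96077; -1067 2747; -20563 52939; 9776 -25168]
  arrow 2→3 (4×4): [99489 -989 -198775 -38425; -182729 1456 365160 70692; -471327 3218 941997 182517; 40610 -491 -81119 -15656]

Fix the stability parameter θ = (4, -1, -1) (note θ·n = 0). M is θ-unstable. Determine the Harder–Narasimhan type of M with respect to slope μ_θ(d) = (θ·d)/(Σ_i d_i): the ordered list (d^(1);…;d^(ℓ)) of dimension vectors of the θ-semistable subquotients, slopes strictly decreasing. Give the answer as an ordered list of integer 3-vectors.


Via rank(M_{q-1}∘⋯∘M_p): M ≅ I[1,3]^2, I[2,3]^2.
μ_θ-semistable layers: μ^(1)=2/3; μ^(2)=-1

((2, 2, 2); (0, 2, 2))


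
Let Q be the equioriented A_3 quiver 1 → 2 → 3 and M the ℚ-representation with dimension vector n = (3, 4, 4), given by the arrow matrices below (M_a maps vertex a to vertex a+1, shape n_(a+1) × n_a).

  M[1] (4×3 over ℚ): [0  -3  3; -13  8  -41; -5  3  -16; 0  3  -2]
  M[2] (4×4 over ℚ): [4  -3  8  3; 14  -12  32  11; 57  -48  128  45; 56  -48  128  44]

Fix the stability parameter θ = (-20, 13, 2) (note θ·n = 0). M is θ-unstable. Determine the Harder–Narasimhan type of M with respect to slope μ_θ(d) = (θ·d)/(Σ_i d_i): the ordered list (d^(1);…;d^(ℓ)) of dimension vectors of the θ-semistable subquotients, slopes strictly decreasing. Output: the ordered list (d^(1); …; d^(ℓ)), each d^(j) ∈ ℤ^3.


Barcode: M ≅ I[1,3]^3, I[2,2], I[3,3]. HN layers by μ_θ (4 steps, strictly decreasing):
  μ^(1)=13; μ^(2)=15/2; μ^(3)=2; μ^(4)=-20

((0, 1, 0); (0, 3, 3); (0, 0, 1); (3, 0, 0))


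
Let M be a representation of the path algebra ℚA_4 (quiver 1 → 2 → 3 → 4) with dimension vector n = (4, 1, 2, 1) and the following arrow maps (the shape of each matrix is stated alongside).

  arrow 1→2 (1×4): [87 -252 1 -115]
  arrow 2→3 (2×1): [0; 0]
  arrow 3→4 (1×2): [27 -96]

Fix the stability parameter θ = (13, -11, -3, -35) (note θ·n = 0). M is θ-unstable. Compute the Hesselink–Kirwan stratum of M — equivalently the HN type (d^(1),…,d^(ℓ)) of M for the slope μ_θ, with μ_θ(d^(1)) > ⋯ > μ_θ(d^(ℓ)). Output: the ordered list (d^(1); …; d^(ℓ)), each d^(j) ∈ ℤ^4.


Barcode: M ≅ I[1,1]^3, I[1,2], I[3,3], I[3,4]. HN layers by μ_θ (4 steps, strictly decreasing):
  μ^(1)=13; μ^(2)=1; μ^(3)=-3; μ^(4)=-19

((3, 0, 0, 0); (1, 1, 0, 0); (0, 0, 1, 0); (0, 0, 1, 1))


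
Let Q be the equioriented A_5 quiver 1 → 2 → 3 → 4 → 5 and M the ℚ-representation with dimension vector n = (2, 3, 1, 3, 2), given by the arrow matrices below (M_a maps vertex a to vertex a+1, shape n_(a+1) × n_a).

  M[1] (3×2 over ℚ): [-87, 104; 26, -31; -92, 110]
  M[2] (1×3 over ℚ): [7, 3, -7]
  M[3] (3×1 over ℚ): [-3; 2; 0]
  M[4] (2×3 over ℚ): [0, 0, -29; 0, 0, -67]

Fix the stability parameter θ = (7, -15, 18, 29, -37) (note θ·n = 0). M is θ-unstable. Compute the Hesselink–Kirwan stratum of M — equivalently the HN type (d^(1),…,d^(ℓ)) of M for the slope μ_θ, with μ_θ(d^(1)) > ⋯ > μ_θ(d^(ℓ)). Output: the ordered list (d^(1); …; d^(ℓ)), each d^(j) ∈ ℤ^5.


Barcode: M ≅ I[1,2], I[1,4], I[2,2], I[4,4], I[4,5], I[5,5]. HN layers by μ_θ (5 steps, strictly decreasing):
  μ^(1)=29; μ^(2)=18; μ^(3)=-4; μ^(4)=-15; μ^(5)=-37

((0, 0, 0, 2, 0); (0, 0, 1, 0, 0); (2, 2, 0, 1, 1); (0, 1, 0, 0, 0); (0, 0, 0, 0, 1))


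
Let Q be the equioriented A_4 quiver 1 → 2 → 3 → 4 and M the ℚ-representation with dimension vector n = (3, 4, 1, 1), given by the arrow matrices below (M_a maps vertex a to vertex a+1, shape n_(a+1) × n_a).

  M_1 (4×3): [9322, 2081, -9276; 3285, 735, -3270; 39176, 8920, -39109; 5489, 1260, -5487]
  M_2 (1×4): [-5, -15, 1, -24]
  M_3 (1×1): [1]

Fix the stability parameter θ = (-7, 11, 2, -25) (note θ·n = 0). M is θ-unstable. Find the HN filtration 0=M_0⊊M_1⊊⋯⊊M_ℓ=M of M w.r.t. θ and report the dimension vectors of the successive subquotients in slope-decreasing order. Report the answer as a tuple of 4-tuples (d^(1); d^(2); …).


Via rank(M_{q-1}∘⋯∘M_p): M ≅ I[1,2]^2, I[1,4], I[2,2].
μ_θ-semistable layers: μ^(1)=11; μ^(2)=-4; μ^(3)=-7

((0, 3, 0, 0); (0, 1, 1, 1); (3, 0, 0, 0))


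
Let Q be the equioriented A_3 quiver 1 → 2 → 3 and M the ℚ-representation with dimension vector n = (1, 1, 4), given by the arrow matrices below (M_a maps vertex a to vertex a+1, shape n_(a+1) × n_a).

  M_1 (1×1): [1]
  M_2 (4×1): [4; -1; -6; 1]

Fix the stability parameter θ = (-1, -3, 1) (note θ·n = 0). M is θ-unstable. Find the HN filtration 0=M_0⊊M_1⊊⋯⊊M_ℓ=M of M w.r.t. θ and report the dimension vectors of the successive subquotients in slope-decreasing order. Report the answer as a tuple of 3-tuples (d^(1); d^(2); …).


Via rank(M_{q-1}∘⋯∘M_p): M ≅ I[1,3], I[3,3]^3.
μ_θ-semistable layers: μ^(1)=1; μ^(2)=-2

((0, 0, 4); (1, 1, 0))


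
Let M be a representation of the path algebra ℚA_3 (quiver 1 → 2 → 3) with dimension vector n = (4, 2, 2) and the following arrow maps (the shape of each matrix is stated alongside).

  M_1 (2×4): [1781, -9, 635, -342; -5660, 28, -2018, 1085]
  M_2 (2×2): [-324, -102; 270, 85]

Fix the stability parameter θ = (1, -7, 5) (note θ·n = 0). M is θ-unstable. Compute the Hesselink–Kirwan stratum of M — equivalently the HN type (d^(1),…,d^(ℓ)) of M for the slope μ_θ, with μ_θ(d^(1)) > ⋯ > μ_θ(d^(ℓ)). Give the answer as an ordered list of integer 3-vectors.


Via rank(M_{q-1}∘⋯∘M_p): M ≅ I[1,1]^2, I[1,2], I[1,3], I[3,3].
μ_θ-semistable layers: μ^(1)=5; μ^(2)=1; μ^(3)=-3

((0, 0, 2); (2, 0, 0); (2, 2, 0))


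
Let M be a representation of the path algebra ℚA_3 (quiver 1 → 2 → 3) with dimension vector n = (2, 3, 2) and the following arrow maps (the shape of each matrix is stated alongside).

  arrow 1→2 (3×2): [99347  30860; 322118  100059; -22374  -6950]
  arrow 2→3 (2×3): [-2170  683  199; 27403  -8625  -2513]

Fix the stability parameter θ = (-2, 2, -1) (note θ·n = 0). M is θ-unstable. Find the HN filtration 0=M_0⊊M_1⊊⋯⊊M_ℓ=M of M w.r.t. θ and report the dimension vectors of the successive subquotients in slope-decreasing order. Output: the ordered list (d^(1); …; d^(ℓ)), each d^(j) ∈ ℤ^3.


Via rank(M_{q-1}∘⋯∘M_p): M ≅ I[1,3]^2, I[2,2].
μ_θ-semistable layers: μ^(1)=2; μ^(2)=1/2; μ^(3)=-2

((0, 1, 0); (0, 2, 2); (2, 0, 0))


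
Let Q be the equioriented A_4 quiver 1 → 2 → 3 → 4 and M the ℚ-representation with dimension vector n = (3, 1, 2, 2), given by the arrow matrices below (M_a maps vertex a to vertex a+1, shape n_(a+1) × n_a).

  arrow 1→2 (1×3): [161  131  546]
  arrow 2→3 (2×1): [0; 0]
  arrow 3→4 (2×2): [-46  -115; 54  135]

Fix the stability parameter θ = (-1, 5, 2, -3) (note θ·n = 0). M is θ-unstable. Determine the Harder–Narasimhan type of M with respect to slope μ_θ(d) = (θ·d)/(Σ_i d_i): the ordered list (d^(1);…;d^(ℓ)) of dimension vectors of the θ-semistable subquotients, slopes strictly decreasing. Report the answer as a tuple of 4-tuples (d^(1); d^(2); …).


Via rank(M_{q-1}∘⋯∘M_p): M ≅ I[1,1]^2, I[1,2], I[3,3], I[3,4], I[4,4].
μ_θ-semistable layers: μ^(1)=5; μ^(2)=2; μ^(3)=-1/2; μ^(4)=-1; μ^(5)=-3

((0, 1, 0, 0); (0, 0, 1, 0); (0, 0, 1, 1); (3, 0, 0, 0); (0, 0, 0, 1))


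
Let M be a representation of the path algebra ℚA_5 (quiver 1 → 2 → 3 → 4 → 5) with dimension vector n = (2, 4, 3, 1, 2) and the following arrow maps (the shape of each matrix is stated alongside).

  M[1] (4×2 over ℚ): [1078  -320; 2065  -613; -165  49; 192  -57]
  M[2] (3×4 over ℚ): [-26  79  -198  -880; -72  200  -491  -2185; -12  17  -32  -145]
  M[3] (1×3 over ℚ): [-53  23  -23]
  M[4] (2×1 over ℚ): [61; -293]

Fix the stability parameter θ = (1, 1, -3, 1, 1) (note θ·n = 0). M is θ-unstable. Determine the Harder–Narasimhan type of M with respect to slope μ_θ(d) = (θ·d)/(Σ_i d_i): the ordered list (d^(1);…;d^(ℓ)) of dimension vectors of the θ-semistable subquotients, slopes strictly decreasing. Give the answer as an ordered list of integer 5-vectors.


Interval decomposition of M: I[1,3], I[1,5], I[2,2], I[2,3], I[5,5].
HN type (ℓ=3): μ^(1)=1; μ^(2)=-1/3; μ^(3)=-1

((0, 1, 0, 1, 2); (2, 2, 2, 0, 0); (0, 1, 1, 0, 0))


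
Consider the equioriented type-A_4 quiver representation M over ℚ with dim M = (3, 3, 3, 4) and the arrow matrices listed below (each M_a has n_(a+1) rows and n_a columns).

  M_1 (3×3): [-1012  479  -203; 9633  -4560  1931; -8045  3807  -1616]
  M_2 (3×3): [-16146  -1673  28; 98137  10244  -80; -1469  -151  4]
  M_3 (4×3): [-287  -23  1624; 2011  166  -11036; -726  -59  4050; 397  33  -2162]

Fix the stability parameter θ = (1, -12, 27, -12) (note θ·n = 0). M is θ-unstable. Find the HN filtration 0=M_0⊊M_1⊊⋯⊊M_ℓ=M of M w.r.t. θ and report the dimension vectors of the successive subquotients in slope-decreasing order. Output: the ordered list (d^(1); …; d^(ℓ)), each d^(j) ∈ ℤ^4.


Interval decomposition of M: I[1,2], I[1,4]^2, I[3,4], I[4,4].
HN type (ℓ=3): μ^(1)=15/2; μ^(2)=-11/2; μ^(3)=-12

((0, 0, 3, 3); (3, 3, 0, 0); (0, 0, 0, 1))


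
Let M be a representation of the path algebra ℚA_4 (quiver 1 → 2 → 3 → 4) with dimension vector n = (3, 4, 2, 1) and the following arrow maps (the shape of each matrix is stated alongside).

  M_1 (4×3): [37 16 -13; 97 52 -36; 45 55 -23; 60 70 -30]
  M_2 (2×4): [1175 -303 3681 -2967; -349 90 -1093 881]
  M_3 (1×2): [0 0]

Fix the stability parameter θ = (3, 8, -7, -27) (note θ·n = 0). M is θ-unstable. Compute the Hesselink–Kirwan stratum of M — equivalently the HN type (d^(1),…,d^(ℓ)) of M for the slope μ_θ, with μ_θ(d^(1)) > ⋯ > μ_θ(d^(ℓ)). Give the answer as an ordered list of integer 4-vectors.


Interval decomposition of M: I[1,2], I[1,3]^2, I[2,2], I[4,4].
HN type (ℓ=4): μ^(1)=8; μ^(2)=3; μ^(3)=4/3; μ^(4)=-27

((0, 2, 0, 0); (1, 0, 0, 0); (2, 2, 2, 0); (0, 0, 0, 1))


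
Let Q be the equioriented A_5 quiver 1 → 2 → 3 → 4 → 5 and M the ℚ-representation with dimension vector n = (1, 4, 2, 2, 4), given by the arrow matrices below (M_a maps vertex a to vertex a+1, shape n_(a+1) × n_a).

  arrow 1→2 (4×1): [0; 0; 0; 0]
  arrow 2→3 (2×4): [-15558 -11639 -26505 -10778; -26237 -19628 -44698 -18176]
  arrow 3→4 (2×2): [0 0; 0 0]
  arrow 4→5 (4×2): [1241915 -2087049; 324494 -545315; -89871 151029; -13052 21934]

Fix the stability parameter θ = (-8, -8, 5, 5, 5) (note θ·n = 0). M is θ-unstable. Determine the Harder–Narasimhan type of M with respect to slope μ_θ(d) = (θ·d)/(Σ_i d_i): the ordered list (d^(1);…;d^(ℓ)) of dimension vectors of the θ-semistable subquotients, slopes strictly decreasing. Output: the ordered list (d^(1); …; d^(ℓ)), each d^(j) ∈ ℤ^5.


Barcode: M ≅ I[1,1], I[2,2]^2, I[2,3]^2, I[4,5]^2, I[5,5]^2. HN layers by μ_θ (2 steps, strictly decreasing):
  μ^(1)=5; μ^(2)=-8

((0, 0, 2, 2, 4); (1, 4, 0, 0, 0))


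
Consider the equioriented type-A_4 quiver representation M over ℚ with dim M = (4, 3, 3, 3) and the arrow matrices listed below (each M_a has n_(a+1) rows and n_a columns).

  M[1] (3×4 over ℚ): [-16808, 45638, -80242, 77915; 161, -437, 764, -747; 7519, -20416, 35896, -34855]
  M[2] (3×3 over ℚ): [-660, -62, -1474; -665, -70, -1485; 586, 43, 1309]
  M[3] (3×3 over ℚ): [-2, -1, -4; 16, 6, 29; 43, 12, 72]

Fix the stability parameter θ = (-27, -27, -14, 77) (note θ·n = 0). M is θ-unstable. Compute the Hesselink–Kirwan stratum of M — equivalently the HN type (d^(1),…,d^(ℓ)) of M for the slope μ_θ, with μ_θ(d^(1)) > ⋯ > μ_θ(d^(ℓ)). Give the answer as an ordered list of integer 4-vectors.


Via rank(M_{q-1}∘⋯∘M_p): M ≅ I[1,1], I[1,2], I[1,4]^2, I[3,4].
μ_θ-semistable layers: μ^(1)=77; μ^(2)=-14; μ^(3)=-27

((0, 0, 0, 3); (0, 0, 3, 0); (4, 3, 0, 0))


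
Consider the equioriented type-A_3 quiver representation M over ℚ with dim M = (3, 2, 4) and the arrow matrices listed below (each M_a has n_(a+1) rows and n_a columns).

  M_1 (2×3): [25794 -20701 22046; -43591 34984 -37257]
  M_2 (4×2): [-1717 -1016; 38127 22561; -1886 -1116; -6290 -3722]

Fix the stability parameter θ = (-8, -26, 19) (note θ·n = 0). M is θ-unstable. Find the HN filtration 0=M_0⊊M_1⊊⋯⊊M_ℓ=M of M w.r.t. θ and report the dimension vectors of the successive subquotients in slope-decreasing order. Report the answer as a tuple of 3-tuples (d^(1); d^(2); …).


Interval decomposition of M: I[1,1], I[1,3]^2, I[3,3]^2.
HN type (ℓ=3): μ^(1)=19; μ^(2)=-8; μ^(3)=-17

((0, 0, 4); (1, 0, 0); (2, 2, 0))


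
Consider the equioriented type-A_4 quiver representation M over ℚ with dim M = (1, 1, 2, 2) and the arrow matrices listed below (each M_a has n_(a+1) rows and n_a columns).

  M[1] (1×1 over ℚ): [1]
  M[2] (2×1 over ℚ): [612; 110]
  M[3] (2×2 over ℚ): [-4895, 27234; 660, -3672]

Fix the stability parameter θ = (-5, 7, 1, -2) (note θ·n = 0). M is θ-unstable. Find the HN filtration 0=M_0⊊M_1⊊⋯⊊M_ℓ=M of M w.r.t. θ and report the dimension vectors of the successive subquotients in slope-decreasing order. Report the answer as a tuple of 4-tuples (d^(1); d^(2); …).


Via rank(M_{q-1}∘⋯∘M_p): M ≅ I[1,3], I[3,4], I[4,4].
μ_θ-semistable layers: μ^(1)=4; μ^(2)=-1/2; μ^(3)=-2; μ^(4)=-5

((0, 1, 1, 0); (0, 0, 1, 1); (0, 0, 0, 1); (1, 0, 0, 0))


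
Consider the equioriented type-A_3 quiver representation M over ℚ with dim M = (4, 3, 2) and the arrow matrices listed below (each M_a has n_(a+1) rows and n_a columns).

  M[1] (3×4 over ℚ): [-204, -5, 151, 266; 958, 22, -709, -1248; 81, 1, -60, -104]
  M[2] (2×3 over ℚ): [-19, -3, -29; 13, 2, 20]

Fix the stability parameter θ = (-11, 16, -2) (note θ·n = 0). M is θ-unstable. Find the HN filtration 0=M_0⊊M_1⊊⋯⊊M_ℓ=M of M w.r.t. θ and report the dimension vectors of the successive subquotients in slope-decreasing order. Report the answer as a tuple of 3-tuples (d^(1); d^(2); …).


Interval decomposition of M: I[1,1], I[1,2], I[1,3]^2.
HN type (ℓ=3): μ^(1)=16; μ^(2)=7; μ^(3)=-11

((0, 1, 0); (0, 2, 2); (4, 0, 0))


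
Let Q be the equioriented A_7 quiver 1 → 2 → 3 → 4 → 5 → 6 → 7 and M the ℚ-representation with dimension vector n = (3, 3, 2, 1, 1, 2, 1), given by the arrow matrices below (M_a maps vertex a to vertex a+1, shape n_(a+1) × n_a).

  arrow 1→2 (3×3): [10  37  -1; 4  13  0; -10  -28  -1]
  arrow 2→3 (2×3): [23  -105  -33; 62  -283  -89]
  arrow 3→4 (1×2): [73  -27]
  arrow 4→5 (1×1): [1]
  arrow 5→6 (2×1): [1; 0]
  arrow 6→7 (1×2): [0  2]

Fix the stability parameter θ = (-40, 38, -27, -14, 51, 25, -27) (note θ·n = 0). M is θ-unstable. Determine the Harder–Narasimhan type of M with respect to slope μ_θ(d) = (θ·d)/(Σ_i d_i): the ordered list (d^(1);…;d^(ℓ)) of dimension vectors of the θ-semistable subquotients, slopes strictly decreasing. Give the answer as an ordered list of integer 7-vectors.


Interval decomposition of M: I[1,1], I[1,2], I[1,6], I[2,3], I[6,7].
HN type (ℓ=4): μ^(1)=38; μ^(2)=11/2; μ^(3)=-1; μ^(4)=-40

((0, 1, 0, 0, 1, 1, 0); (0, 1, 1, 0, 0, 0, 0); (0, 1, 1, 1, 0, 1, 1); (3, 0, 0, 0, 0, 0, 0))


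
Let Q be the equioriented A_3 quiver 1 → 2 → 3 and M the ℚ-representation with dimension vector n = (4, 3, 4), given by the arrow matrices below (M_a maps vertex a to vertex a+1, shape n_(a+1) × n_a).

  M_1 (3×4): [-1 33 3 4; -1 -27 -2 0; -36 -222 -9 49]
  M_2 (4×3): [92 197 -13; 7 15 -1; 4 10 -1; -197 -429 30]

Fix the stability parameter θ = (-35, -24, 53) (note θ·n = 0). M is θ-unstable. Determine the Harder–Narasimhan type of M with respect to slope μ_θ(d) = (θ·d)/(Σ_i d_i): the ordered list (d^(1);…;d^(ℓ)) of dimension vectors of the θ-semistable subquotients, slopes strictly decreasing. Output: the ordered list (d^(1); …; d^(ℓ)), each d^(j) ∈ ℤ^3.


Interval decomposition of M: I[1,1], I[1,3]^3, I[3,3].
HN type (ℓ=3): μ^(1)=53; μ^(2)=-24; μ^(3)=-35

((0, 0, 4); (0, 3, 0); (4, 0, 0))


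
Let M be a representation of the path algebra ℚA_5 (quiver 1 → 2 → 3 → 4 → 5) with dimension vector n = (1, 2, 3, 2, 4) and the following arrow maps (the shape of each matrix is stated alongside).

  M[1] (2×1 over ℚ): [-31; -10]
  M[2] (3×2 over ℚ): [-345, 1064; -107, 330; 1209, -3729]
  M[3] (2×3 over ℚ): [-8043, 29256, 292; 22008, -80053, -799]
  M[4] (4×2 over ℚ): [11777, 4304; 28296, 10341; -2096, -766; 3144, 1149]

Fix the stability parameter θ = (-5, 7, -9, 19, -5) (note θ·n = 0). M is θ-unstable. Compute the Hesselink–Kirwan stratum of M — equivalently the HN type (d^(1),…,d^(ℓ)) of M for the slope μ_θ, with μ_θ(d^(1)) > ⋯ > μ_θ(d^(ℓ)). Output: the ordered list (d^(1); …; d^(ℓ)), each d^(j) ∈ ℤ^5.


Barcode: M ≅ I[1,5], I[2,5], I[3,3], I[5,5]^2. HN layers by μ_θ (4 steps, strictly decreasing):
  μ^(1)=7; μ^(2)=-1; μ^(3)=-5; μ^(4)=-9

((0, 0, 0, 2, 2); (0, 2, 2, 0, 0); (1, 0, 0, 0, 2); (0, 0, 1, 0, 0))


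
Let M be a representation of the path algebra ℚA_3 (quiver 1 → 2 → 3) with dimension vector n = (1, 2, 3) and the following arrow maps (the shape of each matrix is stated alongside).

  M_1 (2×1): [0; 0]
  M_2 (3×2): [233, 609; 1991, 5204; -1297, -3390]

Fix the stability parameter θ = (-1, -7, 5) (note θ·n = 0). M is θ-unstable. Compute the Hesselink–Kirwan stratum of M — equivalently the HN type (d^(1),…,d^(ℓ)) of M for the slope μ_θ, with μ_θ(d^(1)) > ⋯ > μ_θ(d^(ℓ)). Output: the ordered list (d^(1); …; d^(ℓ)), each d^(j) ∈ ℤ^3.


Barcode: M ≅ I[1,1], I[2,3]^2, I[3,3]. HN layers by μ_θ (3 steps, strictly decreasing):
  μ^(1)=5; μ^(2)=-1; μ^(3)=-7

((0, 0, 3); (1, 0, 0); (0, 2, 0))
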